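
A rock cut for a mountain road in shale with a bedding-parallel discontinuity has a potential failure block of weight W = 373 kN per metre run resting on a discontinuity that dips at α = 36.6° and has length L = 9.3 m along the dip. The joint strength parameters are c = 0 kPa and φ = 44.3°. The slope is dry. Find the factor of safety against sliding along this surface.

Resolving the block weight along and normal to the plane and applying the Mohr–Coulomb strength on the joint:
N' = W cosα = 373·cos36.6° = 299.5 kN/m
Driving force T = W sinα = 373·sin36.6° = 222.4 kN/m
Resisting force R = c·L + N'·tanφ = 0·9.3 + 299.5·tan44.3° = 0.0 + 292.2 = 292.2 kN/m
FS = R / T = 292.2 / 222.4 = 1.314

FS = 1.31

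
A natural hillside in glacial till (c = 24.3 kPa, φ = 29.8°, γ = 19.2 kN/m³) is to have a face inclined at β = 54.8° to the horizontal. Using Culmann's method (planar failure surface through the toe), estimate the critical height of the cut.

H_c = 38.31 m

Culmann's analysis gives the critical failure plane at α_cr = (β + φ)/2 = (54.8 + 29.8)/2 = 42.3°, and the critical height
H_c = (4c/γ) · sinβ cosφ / [1 − cos(β − φ)]
    = (4·24.3/19.2) · sin54.8°·cos29.8° / [1 − cos(25.0°)]
    = 5.062 · 0.8171·0.8678 / [1 − 0.9063]
    = 5.062 · 0.7091 / 0.0937
    = 38.31 m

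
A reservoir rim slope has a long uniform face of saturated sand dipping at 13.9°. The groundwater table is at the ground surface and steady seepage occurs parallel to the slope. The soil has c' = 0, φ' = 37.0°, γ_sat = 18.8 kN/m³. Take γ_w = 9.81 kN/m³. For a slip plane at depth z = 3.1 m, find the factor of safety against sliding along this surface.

FS = 1.46

With seepage parallel to the slope and the water table at the surface, the effective normal stress on the slip plane uses the buoyant unit weight γ' = γ_sat − γ_w while the driving shear stress uses γ_sat:
FS = [c' + γ' z cos²β tanφ'] / [γ_sat z sinβ cosβ]
(For c' = 0 this reduces to FS = (γ'/γ_sat)·tanφ'/tanβ.)
γ' = 18.8 − 9.81 = 8.99 kN/m³
Numerator = 0.0 + 8.99·3.1·cos²13.9°·tan37.0° = 0.0 + 8.99·3.1·0.9423·0.7536 = 19.789 kPa
Denominator = 18.8·3.1·sin13.9°·cos13.9° = 18.8·3.1·0.2402·0.9707 = 13.591 kPa
FS = 19.789 / 13.591 = 1.456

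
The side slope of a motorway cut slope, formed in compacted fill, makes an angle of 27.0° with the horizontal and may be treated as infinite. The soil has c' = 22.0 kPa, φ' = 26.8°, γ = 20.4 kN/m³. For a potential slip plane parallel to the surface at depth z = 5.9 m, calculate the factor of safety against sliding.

For an infinite slope with a slip plane parallel to the surface (no pore pressure): FS = [c' + γz cos²β tanφ'] / [γz sinβ cosβ].
γz = 20.4·5.9 = 120.36 kN/m²
Numerator = 22.0 + 120.36·cos²27.0°·tan26.8° = 22.0 + 120.36·0.7939·0.5051 = 70.267 kPa
Denominator = 120.36·sin27.0°·cos27.0° = 120.36·0.4540·0.8910 = 48.687 kPa
FS = 70.267 / 48.687 = 1.443

FS = 1.44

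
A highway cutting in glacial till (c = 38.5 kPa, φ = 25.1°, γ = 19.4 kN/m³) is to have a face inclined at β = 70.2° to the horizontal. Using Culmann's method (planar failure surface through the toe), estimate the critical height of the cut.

H_c = 23.00 m

Culmann's analysis gives the critical failure plane at α_cr = (β + φ)/2 = (70.2 + 25.1)/2 = 47.7°, and the critical height
H_c = (4c/γ) · sinβ cosφ / [1 − cos(β − φ)]
    = (4·38.5/19.4) · sin70.2°·cos25.1° / [1 − cos(45.1°)]
    = 7.938 · 0.9409·0.9056 / [1 − 0.7059]
    = 7.938 · 0.8520 / 0.2941
    = 23.00 m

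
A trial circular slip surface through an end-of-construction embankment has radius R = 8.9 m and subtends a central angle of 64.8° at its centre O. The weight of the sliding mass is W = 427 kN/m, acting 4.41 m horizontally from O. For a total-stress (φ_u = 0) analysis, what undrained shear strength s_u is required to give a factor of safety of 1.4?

FS = s_u·L_a·R / (W·d), so s_u = FS·W·d / (L_a·R).
Arc length L_a = R·θ = 8.9·(64.8°·π/180) = 8.9·1.1310 = 10.07 m
s_u = 1.4·427·4.41 / (10.07·8.9) = 2636.3 / 89.58 = 29.43 kPa

s_u = 29.4 kPa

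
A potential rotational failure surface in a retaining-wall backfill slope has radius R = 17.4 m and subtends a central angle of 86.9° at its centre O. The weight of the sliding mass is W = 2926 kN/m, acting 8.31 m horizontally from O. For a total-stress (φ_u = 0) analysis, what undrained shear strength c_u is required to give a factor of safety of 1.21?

FS = c_u·L_a·R / (W·d), so c_u = FS·W·d / (L_a·R).
Arc length L_a = R·θ = 17.4·(86.9°·π/180) = 17.4·1.5167 = 26.39 m
c_u = 1.21·2926·8.31 / (26.39·17.4) = 29421.2 / 459.19 = 64.07 kPa

c_u = 64.1 kPa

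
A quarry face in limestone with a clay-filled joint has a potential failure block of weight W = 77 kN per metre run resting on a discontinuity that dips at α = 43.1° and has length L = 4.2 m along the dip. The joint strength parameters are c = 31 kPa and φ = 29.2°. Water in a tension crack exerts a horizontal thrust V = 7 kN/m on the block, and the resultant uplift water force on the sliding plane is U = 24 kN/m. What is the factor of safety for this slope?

FS = 2.52

Resolving the block weight along and normal to the plane and applying the Mohr–Coulomb strength on the joint:
N' = W cosα − U − V sinα = 77·cos43.1° − 24 − 7·sin43.1° = 27.4 kN/m
Driving force T = W sinα + V cosα = 77·sin43.1° + 7·cos43.1° = 57.7 kN/m
Resisting force R = c·L + N'·tanφ = 31·4.2 + 27.4·tan29.2° = 130.2 + 15.3 = 145.5 kN/m
FS = R / T = 145.5 / 57.7 = 2.521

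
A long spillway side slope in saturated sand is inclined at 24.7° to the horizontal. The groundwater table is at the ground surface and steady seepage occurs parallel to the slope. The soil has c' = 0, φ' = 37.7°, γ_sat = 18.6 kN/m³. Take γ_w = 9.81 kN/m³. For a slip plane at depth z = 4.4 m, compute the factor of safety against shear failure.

FS = 0.79

With seepage parallel to the slope and the water table at the surface, the effective normal stress on the slip plane uses the buoyant unit weight γ' = γ_sat − γ_w while the driving shear stress uses γ_sat:
FS = [c' + γ' z cos²β tanφ'] / [γ_sat z sinβ cosβ]
(For c' = 0 this reduces to FS = (γ'/γ_sat)·tanφ'/tanβ.)
γ' = 18.6 − 9.81 = 8.79 kN/m³
Numerator = 0.0 + 8.79·4.4·cos²24.7°·tan37.7° = 0.0 + 8.79·4.4·0.8254·0.7729 = 24.673 kPa
Denominator = 18.6·4.4·sin24.7°·cos24.7° = 18.6·4.4·0.4179·0.9085 = 31.069 kPa
FS = 24.673 / 31.069 = 0.794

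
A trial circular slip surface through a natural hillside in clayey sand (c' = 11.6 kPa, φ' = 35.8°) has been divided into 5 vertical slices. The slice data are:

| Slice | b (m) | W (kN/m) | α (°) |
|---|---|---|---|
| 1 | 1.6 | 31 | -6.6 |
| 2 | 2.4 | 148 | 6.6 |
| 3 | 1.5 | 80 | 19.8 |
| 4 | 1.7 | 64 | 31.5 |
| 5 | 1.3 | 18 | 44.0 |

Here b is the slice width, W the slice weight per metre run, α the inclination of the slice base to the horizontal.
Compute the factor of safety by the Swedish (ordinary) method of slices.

FS = 3.94

Ordinary method of slices: FS = Σ[c'·Δl_i + (W_i cosα_i)·tanφ'] / Σ W_i sinα_i, with Δl_i = b_i / cosα_i.
Slice 1: Δl = 1.6/cos(-6.6°) = 1.611 m; N'_1 = 31·cos(-6.6°) = 30.8; c'Δl = 18.68; W sinα = -3.6
Slice 2: Δl = 2.4/cos6.6° = 2.416 m; N'_2 = 148·cos6.6° = 147.0; c'Δl = 28.03; W sinα = 17.0
Slice 3: Δl = 1.5/cos19.8° = 1.594 m; N'_3 = 80·cos19.8° = 75.3; c'Δl = 18.49; W sinα = 27.1
Slice 4: Δl = 1.7/cos31.5° = 1.994 m; N'_4 = 64·cos31.5° = 54.6; c'Δl = 23.13; W sinα = 33.4
Slice 5: Δl = 1.3/cos44.0° = 1.807 m; N'_5 = 18·cos44.0° = 12.9; c'Δl = 20.96; W sinα = 12.5
Σc'Δl = 109.3 kN/m; ΣN' = 320.6 kN/m; ΣW sinα = 86.5 kN/m
Resisting = 109.3 + 320.6·tan35.8° = 109.3 + 231.2 = 340.5 kN/m
FS = 340.5 / 86.5 = 3.937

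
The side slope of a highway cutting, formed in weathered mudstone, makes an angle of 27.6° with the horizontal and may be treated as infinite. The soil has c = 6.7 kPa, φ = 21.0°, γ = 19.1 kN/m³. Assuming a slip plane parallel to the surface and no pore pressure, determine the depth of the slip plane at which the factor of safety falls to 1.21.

Setting FS = 1.21 in FS = [c + γz cos²β tanφ] / [γz sinβ cosβ] and solving for z:
z = c / [γ cosβ (FS·sinβ − cosβ·tanφ)]
  = 6.7 / [19.1·cos27.6°·(1.21·sin27.6° − cos27.6°·tan21.0°)]
  = 6.7 / [19.1·0.8862·(1.21·0.4633 − 0.8862·0.3839)]
  = 6.7 / 3.7307 = 1.796 m

z = 1.80 m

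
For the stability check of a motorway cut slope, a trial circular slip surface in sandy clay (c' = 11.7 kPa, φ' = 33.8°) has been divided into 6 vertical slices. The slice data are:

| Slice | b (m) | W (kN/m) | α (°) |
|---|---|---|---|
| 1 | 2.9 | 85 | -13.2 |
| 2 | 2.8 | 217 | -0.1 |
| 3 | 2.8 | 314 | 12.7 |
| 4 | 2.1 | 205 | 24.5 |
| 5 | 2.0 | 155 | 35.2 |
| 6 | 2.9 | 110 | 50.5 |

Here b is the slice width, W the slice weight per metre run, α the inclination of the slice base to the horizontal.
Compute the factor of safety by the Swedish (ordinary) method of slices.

Ordinary method of slices: FS = Σ[c'·Δl_i + (W_i cosα_i)·tanφ'] / Σ W_i sinα_i, with Δl_i = b_i / cosα_i.
Slice 1: Δl = 2.9/cos(-13.2°) = 2.979 m; N'_1 = 85·cos(-13.2°) = 82.8; c'Δl = 34.85; W sinα = -19.4
Slice 2: Δl = 2.8/cos(-0.1°) = 2.800 m; N'_2 = 217·cos(-0.1°) = 217.0; c'Δl = 32.76; W sinα = -0.4
Slice 3: Δl = 2.8/cos12.7° = 2.870 m; N'_3 = 314·cos12.7° = 306.3; c'Δl = 33.58; W sinα = 69.0
Slice 4: Δl = 2.1/cos24.5° = 2.308 m; N'_4 = 205·cos24.5° = 186.5; c'Δl = 27.00; W sinα = 85.0
Slice 5: Δl = 2.0/cos35.2° = 2.448 m; N'_5 = 155·cos35.2° = 126.7; c'Δl = 28.64; W sinα = 89.3
Slice 6: Δl = 2.9/cos50.5° = 4.559 m; N'_6 = 110·cos50.5° = 70.0; c'Δl = 53.34; W sinα = 84.9
Σc'Δl = 210.2 kN/m; ΣN' = 989.2 kN/m; ΣW sinα = 308.5 kN/m
Resisting = 210.2 + 989.2·tan33.8° = 210.2 + 662.2 = 872.4 kN/m
FS = 872.4 / 308.5 = 2.828

FS = 2.83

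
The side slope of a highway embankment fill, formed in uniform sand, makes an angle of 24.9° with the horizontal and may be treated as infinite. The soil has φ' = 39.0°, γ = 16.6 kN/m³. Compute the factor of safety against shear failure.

FS = 1.74

For a dry cohesionless infinite slope the factor of safety is FS = tanφ' / tanβ.
FS = tan39.0° / tan24.9° = 0.8098 / 0.4642 = 1.745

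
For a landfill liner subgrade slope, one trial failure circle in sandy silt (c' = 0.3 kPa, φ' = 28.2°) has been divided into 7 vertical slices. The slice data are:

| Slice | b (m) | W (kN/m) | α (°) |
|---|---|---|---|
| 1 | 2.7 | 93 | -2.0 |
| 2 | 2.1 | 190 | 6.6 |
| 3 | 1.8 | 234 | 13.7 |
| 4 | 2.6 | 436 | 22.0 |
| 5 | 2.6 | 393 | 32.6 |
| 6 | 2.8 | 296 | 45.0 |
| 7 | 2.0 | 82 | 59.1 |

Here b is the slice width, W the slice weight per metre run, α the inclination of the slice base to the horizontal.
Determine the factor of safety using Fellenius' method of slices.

Ordinary method of slices: FS = Σ[c'·Δl_i + (W_i cosα_i)·tanφ'] / Σ W_i sinα_i, with Δl_i = b_i / cosα_i.
Slice 1: Δl = 2.7/cos(-2.0°) = 2.702 m; N'_1 = 93·cos(-2.0°) = 92.9; c'Δl = 0.81; W sinα = -3.2
Slice 2: Δl = 2.1/cos6.6° = 2.114 m; N'_2 = 190·cos6.6° = 188.7; c'Δl = 0.63; W sinα = 21.8
Slice 3: Δl = 1.8/cos13.7° = 1.853 m; N'_3 = 234·cos13.7° = 227.3; c'Δl = 0.56; W sinα = 55.4
Slice 4: Δl = 2.6/cos22.0° = 2.804 m; N'_4 = 436·cos22.0° = 404.3; c'Δl = 0.84; W sinα = 163.3
Slice 5: Δl = 2.6/cos32.6° = 3.086 m; N'_5 = 393·cos32.6° = 331.1; c'Δl = 0.93; W sinα = 211.7
Slice 6: Δl = 2.8/cos45.0° = 3.960 m; N'_6 = 296·cos45.0° = 209.3; c'Δl = 1.19; W sinα = 209.3
Slice 7: Δl = 2.0/cos59.1° = 3.895 m; N'_7 = 82·cos59.1° = 42.1; c'Δl = 1.17; W sinα = 70.4
Σc'Δl = 6.1 kN/m; ΣN' = 1495.8 kN/m; ΣW sinα = 728.7 kN/m
Resisting = 6.1 + 1495.8·tan28.2° = 6.1 + 802.0 = 808.2 kN/m
FS = 808.2 / 728.7 = 1.109

FS = 1.11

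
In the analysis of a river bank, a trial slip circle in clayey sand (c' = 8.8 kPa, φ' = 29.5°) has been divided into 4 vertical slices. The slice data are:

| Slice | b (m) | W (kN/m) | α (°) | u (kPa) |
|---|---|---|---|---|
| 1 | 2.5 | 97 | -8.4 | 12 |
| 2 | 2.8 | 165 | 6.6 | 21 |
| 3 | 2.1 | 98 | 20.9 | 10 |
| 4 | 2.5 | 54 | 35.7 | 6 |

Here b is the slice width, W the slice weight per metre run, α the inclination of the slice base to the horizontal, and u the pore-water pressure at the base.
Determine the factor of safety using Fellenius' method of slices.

Ordinary method of slices: FS = Σ[c'·Δl_i + (W_i cosα_i − u_i·Δl_i)·tanφ'] / Σ W_i sinα_i, with Δl_i = b_i / cosα_i.
Slice 1: Δl = 2.5/cos(-8.4°) = 2.527 m; N'_1 = 97·cos(-8.4°) − 12·2.527 = 65.6; c'Δl = 22.24; W sinα = -14.2
Slice 2: Δl = 2.8/cos6.6° = 2.819 m; N'_2 = 165·cos6.6° − 21·2.819 = 104.7; c'Δl = 24.80; W sinα = 19.0
Slice 3: Δl = 2.1/cos20.9° = 2.248 m; N'_3 = 98·cos20.9° − 10·2.248 = 69.1; c'Δl = 19.78; W sinα = 35.0
Slice 4: Δl = 2.5/cos35.7° = 3.079 m; N'_4 = 54·cos35.7° − 6·3.079 = 25.4; c'Δl = 27.09; W sinα = 31.5
Σc'Δl = 93.9 kN/m; ΣN' = 264.8 kN/m; ΣW sinα = 71.3 kN/m
Resisting = 93.9 + 264.8·tan29.5° = 93.9 + 149.8 = 243.7 kN/m
FS = 243.7 / 71.3 = 3.420

FS = 3.42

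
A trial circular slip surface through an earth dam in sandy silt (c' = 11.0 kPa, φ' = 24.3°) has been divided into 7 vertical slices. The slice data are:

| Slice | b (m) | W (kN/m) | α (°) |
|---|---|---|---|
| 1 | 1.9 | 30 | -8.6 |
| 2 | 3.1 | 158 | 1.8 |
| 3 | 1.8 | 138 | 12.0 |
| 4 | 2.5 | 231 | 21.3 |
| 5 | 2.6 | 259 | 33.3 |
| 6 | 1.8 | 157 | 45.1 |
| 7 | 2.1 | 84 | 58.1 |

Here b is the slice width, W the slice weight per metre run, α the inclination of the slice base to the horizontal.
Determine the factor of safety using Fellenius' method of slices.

Ordinary method of slices: FS = Σ[c'·Δl_i + (W_i cosα_i)·tanφ'] / Σ W_i sinα_i, with Δl_i = b_i / cosα_i.
Slice 1: Δl = 1.9/cos(-8.6°) = 1.922 m; N'_1 = 30·cos(-8.6°) = 29.7; c'Δl = 21.14; W sinα = -4.5
Slice 2: Δl = 3.1/cos1.8° = 3.102 m; N'_2 = 158·cos1.8° = 157.9; c'Δl = 34.12; W sinα = 5.0
Slice 3: Δl = 1.8/cos12.0° = 1.840 m; N'_3 = 138·cos12.0° = 135.0; c'Δl = 20.24; W sinα = 28.7
Slice 4: Δl = 2.5/cos21.3° = 2.683 m; N'_4 = 231·cos21.3° = 215.2; c'Δl = 29.52; W sinα = 83.9
Slice 5: Δl = 2.6/cos33.3° = 3.111 m; N'_5 = 259·cos33.3° = 216.5; c'Δl = 34.22; W sinα = 142.2
Slice 6: Δl = 1.8/cos45.1° = 2.550 m; N'_6 = 157·cos45.1° = 110.8; c'Δl = 28.05; W sinα = 111.2
Slice 7: Δl = 2.1/cos58.1° = 3.974 m; N'_7 = 84·cos58.1° = 44.4; c'Δl = 43.71; W sinα = 71.3
Σc'Δl = 211.0 kN/m; ΣN' = 909.5 kN/m; ΣW sinα = 437.8 kN/m
Resisting = 211.0 + 909.5·tan24.3° = 211.0 + 410.6 = 621.6 kN/m
FS = 621.6 / 437.8 = 1.420

FS = 1.42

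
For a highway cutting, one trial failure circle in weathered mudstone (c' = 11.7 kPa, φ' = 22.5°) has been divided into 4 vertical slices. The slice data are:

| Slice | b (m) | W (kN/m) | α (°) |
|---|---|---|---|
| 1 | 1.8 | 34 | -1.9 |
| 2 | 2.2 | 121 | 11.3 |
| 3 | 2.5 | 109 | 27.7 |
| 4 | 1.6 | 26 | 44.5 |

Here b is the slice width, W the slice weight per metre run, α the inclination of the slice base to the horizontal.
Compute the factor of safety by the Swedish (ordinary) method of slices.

Ordinary method of slices: FS = Σ[c'·Δl_i + (W_i cosα_i)·tanφ'] / Σ W_i sinα_i, with Δl_i = b_i / cosα_i.
Slice 1: Δl = 1.8/cos(-1.9°) = 1.801 m; N'_1 = 34·cos(-1.9°) = 34.0; c'Δl = 21.07; W sinα = -1.1
Slice 2: Δl = 2.2/cos11.3° = 2.243 m; N'_2 = 121·cos11.3° = 118.7; c'Δl = 26.25; W sinα = 23.7
Slice 3: Δl = 2.5/cos27.7° = 2.824 m; N'_3 = 109·cos27.7° = 96.5; c'Δl = 33.04; W sinα = 50.7
Slice 4: Δl = 1.6/cos44.5° = 2.243 m; N'_4 = 26·cos44.5° = 18.5; c'Δl = 26.25; W sinα = 18.2
Σc'Δl = 106.6 kN/m; ΣN' = 267.7 kN/m; ΣW sinα = 91.5 kN/m
Resisting = 106.6 + 267.7·tan22.5° = 106.6 + 110.9 = 217.5 kN/m
FS = 217.5 / 91.5 = 2.378

FS = 2.38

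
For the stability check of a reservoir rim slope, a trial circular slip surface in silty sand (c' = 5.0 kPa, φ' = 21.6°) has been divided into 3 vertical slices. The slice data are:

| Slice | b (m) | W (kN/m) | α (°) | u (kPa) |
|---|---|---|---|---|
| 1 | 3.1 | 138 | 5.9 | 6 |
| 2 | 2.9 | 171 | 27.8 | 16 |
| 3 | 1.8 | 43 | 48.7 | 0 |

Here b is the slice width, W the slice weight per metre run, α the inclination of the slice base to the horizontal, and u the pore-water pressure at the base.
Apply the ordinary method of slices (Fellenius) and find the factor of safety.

FS = 1.13

Ordinary method of slices: FS = Σ[c'·Δl_i + (W_i cosα_i − u_i·Δl_i)·tanφ'] / Σ W_i sinα_i, with Δl_i = b_i / cosα_i.
Slice 1: Δl = 3.1/cos5.9° = 3.117 m; N'_1 = 138·cos5.9° − 6·3.117 = 118.6; c'Δl = 15.58; W sinα = 14.2
Slice 2: Δl = 2.9/cos27.8° = 3.278 m; N'_2 = 171·cos27.8° − 16·3.278 = 98.8; c'Δl = 16.39; W sinα = 79.8
Slice 3: Δl = 1.8/cos48.7° = 2.727 m; N'_3 = 43·cos48.7° − 0·2.727 = 28.4; c'Δl = 13.64; W sinα = 32.3
Σc'Δl = 45.6 kN/m; ΣN' = 245.8 kN/m; ΣW sinα = 126.2 kN/m
Resisting = 45.6 + 245.8·tan21.6° = 45.6 + 97.3 = 142.9 kN/m
FS = 142.9 / 126.2 = 1.132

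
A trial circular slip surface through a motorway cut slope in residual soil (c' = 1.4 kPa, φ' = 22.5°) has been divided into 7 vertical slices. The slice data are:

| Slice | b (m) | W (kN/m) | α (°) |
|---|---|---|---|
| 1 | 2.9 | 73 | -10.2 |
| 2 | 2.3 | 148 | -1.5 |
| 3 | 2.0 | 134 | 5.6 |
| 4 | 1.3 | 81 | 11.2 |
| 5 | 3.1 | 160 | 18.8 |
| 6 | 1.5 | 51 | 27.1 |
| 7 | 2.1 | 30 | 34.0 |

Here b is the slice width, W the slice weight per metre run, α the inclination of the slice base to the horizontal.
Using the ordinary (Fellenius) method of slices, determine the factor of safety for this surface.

Ordinary method of slices: FS = Σ[c'·Δl_i + (W_i cosα_i)·tanφ'] / Σ W_i sinα_i, with Δl_i = b_i / cosα_i.
Slice 1: Δl = 2.9/cos(-10.2°) = 2.947 m; N'_1 = 73·cos(-10.2°) = 71.8; c'Δl = 4.13; W sinα = -12.9
Slice 2: Δl = 2.3/cos(-1.5°) = 2.301 m; N'_2 = 148·cos(-1.5°) = 147.9; c'Δl = 3.22; W sinα = -3.9
Slice 3: Δl = 2.0/cos5.6° = 2.010 m; N'_3 = 134·cos5.6° = 133.4; c'Δl = 2.81; W sinα = 13.1
Slice 4: Δl = 1.3/cos11.2° = 1.325 m; N'_4 = 81·cos11.2° = 79.5; c'Δl = 1.86; W sinα = 15.7
Slice 5: Δl = 3.1/cos18.8° = 3.275 m; N'_5 = 160·cos18.8° = 151.5; c'Δl = 4.58; W sinα = 51.6
Slice 6: Δl = 1.5/cos27.1° = 1.685 m; N'_6 = 51·cos27.1° = 45.4; c'Δl = 2.36; W sinα = 23.2
Slice 7: Δl = 2.1/cos34.0° = 2.533 m; N'_7 = 30·cos34.0° = 24.9; c'Δl = 3.55; W sinα = 16.8
Σc'Δl = 22.5 kN/m; ΣN' = 654.3 kN/m; ΣW sinα = 103.6 kN/m
Resisting = 22.5 + 654.3·tan22.5° = 22.5 + 271.0 = 293.5 kN/m
FS = 293.5 / 103.6 = 2.834

FS = 2.83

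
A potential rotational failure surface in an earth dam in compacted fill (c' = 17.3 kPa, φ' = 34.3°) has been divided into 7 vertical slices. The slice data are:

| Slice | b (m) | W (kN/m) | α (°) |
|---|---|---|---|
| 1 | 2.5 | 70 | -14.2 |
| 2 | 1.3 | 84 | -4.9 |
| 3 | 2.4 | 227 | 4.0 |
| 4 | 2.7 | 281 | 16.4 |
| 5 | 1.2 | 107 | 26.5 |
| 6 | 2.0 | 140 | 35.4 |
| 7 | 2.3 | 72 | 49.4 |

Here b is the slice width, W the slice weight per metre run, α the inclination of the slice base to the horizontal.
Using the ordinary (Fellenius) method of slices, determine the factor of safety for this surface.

FS = 3.54

Ordinary method of slices: FS = Σ[c'·Δl_i + (W_i cosα_i)·tanφ'] / Σ W_i sinα_i, with Δl_i = b_i / cosα_i.
Slice 1: Δl = 2.5/cos(-14.2°) = 2.579 m; N'_1 = 70·cos(-14.2°) = 67.9; c'Δl = 44.61; W sinα = -17.2
Slice 2: Δl = 1.3/cos(-4.9°) = 1.305 m; N'_2 = 84·cos(-4.9°) = 83.7; c'Δl = 22.57; W sinα = -7.2
Slice 3: Δl = 2.4/cos4.0° = 2.406 m; N'_3 = 227·cos4.0° = 226.4; c'Δl = 41.62; W sinα = 15.8
Slice 4: Δl = 2.7/cos16.4° = 2.815 m; N'_4 = 281·cos16.4° = 269.6; c'Δl = 48.69; W sinα = 79.3
Slice 5: Δl = 1.2/cos26.5° = 1.341 m; N'_5 = 107·cos26.5° = 95.8; c'Δl = 23.20; W sinα = 47.7
Slice 6: Δl = 2.0/cos35.4° = 2.454 m; N'_6 = 140·cos35.4° = 114.1; c'Δl = 42.45; W sinα = 81.1
Slice 7: Δl = 2.3/cos49.4° = 3.534 m; N'_7 = 72·cos49.4° = 46.9; c'Δl = 61.14; W sinα = 54.7
Σc'Δl = 284.3 kN/m; ΣN' = 904.3 kN/m; ΣW sinα = 254.3 kN/m
Resisting = 284.3 + 904.3·tan34.3° = 284.3 + 616.9 = 901.2 kN/m
FS = 901.2 / 254.3 = 3.543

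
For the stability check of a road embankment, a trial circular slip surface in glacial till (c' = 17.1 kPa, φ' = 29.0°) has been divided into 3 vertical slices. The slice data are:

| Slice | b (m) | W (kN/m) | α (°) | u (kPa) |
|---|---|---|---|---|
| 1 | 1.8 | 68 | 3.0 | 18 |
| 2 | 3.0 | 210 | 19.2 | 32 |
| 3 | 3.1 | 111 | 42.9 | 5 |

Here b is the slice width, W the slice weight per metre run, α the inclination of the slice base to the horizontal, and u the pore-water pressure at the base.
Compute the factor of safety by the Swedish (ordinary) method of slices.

FS = 1.78

Ordinary method of slices: FS = Σ[c'·Δl_i + (W_i cosα_i − u_i·Δl_i)·tanφ'] / Σ W_i sinα_i, with Δl_i = b_i / cosα_i.
Slice 1: Δl = 1.8/cos3.0° = 1.802 m; N'_1 = 68·cos3.0° − 18·1.802 = 35.5; c'Δl = 30.82; W sinα = 3.6
Slice 2: Δl = 3.0/cos19.2° = 3.177 m; N'_2 = 210·cos19.2° − 32·3.177 = 96.7; c'Δl = 54.32; W sinα = 69.1
Slice 3: Δl = 3.1/cos42.9° = 4.232 m; N'_3 = 111·cos42.9° − 5·4.232 = 60.2; c'Δl = 72.36; W sinα = 75.6
Σc'Δl = 157.5 kN/m; ΣN' = 192.3 kN/m; ΣW sinα = 148.2 kN/m
Resisting = 157.5 + 192.3·tan29.0° = 157.5 + 106.6 = 264.1 kN/m
FS = 264.1 / 148.2 = 1.782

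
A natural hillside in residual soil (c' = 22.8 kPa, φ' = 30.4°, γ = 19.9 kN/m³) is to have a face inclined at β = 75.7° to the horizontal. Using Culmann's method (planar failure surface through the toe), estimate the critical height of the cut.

H_c = 12.91 m

Culmann's analysis gives the critical failure plane at α_cr = (β + φ')/2 = (75.7 + 30.4)/2 = 53.0°, and the critical height
H_c = (4c'/γ) · sinβ cosφ' / [1 − cos(β − φ')]
    = (4·22.8/19.9) · sin75.7°·cos30.4° / [1 − cos(45.3°)]
    = 4.583 · 0.9690·0.8625 / [1 − 0.7034]
    = 4.583 · 0.8358 / 0.2966
    = 12.91 m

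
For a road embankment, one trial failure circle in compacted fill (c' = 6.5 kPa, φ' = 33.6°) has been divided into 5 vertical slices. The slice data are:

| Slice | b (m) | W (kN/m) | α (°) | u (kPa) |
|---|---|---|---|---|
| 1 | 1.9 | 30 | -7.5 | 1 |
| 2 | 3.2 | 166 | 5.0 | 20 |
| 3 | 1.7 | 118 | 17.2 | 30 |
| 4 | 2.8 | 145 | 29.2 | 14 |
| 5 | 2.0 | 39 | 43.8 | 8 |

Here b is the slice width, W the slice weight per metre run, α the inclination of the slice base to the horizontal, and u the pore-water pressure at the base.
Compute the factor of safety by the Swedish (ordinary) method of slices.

FS = 1.87

Ordinary method of slices: FS = Σ[c'·Δl_i + (W_i cosα_i − u_i·Δl_i)·tanφ'] / Σ W_i sinα_i, with Δl_i = b_i / cosα_i.
Slice 1: Δl = 1.9/cos(-7.5°) = 1.916 m; N'_1 = 30·cos(-7.5°) − 1·1.916 = 27.8; c'Δl = 12.46; W sinα = -3.9
Slice 2: Δl = 3.2/cos5.0° = 3.212 m; N'_2 = 166·cos5.0° − 20·3.212 = 101.1; c'Δl = 20.88; W sinα = 14.5
Slice 3: Δl = 1.7/cos17.2° = 1.780 m; N'_3 = 118·cos17.2° − 30·1.780 = 59.3; c'Δl = 11.57; W sinα = 34.9
Slice 4: Δl = 2.8/cos29.2° = 3.208 m; N'_4 = 145·cos29.2° − 14·3.208 = 81.7; c'Δl = 20.85; W sinα = 70.7
Slice 5: Δl = 2.0/cos43.8° = 2.771 m; N'_5 = 39·cos43.8° − 8·2.771 = 6.0; c'Δl = 18.01; W sinα = 27.0
Σc'Δl = 83.8 kN/m; ΣN' = 275.9 kN/m; ΣW sinα = 143.2 kN/m
Resisting = 83.8 + 275.9·tan33.6° = 83.8 + 183.3 = 267.1 kN/m
FS = 267.1 / 143.2 = 1.865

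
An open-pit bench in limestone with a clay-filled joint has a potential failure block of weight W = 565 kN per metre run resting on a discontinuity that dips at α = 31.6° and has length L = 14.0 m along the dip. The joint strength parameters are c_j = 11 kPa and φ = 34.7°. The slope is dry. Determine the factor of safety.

Resolving the block weight along and normal to the plane and applying the Mohr–Coulomb strength on the joint:
N' = W cosα = 565·cos31.6° = 481.2 kN/m
Driving force T = W sinα = 565·sin31.6° = 296.1 kN/m
Resisting force R = c_j·L + N'·tanφ = 11·14.0 + 481.2·tan34.7° = 154.0 + 333.2 = 487.2 kN/m
FS = R / T = 487.2 / 296.1 = 1.646

FS = 1.65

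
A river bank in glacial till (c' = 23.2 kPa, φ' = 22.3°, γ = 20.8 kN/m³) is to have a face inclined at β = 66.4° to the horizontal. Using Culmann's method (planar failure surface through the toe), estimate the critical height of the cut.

H_c = 13.42 m

Culmann's analysis gives the critical failure plane at α_cr = (β + φ')/2 = (66.4 + 22.3)/2 = 44.4°, and the critical height
H_c = (4c'/γ) · sinβ cosφ' / [1 − cos(β − φ')]
    = (4·23.2/20.8) · sin66.4°·cos22.3° / [1 − cos(44.1°)]
    = 4.462 · 0.9164·0.9252 / [1 − 0.7181]
    = 4.462 · 0.8478 / 0.2819
    = 13.42 m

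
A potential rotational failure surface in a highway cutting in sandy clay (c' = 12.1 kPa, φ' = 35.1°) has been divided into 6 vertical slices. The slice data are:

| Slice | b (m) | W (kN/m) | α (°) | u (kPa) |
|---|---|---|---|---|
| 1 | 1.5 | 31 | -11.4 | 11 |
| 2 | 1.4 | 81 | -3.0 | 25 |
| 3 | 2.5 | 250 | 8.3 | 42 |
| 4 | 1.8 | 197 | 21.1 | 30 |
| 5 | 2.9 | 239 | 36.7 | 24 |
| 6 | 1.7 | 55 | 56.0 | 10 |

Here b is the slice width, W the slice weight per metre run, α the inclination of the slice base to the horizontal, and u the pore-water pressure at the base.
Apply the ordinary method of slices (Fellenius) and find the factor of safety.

Ordinary method of slices: FS = Σ[c'·Δl_i + (W_i cosα_i − u_i·Δl_i)·tanφ'] / Σ W_i sinα_i, with Δl_i = b_i / cosα_i.
Slice 1: Δl = 1.5/cos(-11.4°) = 1.530 m; N'_1 = 31·cos(-11.4°) − 11·1.530 = 13.6; c'Δl = 18.52; W sinα = -6.1
Slice 2: Δl = 1.4/cos(-3.0°) = 1.402 m; N'_2 = 81·cos(-3.0°) − 25·1.402 = 45.8; c'Δl = 16.96; W sinα = -4.2
Slice 3: Δl = 2.5/cos8.3° = 2.526 m; N'_3 = 250·cos8.3° − 42·2.526 = 141.3; c'Δl = 30.57; W sinα = 36.1
Slice 4: Δl = 1.8/cos21.1° = 1.929 m; N'_4 = 197·cos21.1° − 30·1.929 = 125.9; c'Δl = 23.35; W sinα = 70.9
Slice 5: Δl = 2.9/cos36.7° = 3.617 m; N'_5 = 239·cos36.7° − 24·3.617 = 104.8; c'Δl = 43.77; W sinα = 142.8
Slice 6: Δl = 1.7/cos56.0° = 3.040 m; N'_6 = 55·cos56.0° − 10·3.040 = 0.4; c'Δl = 36.79; W sinα = 45.6
Σc'Δl = 169.9 kN/m; ΣN' = 431.8 kN/m; ΣW sinα = 285.1 kN/m
Resisting = 169.9 + 431.8·tan35.1° = 169.9 + 303.4 = 473.4 kN/m
FS = 473.4 / 285.1 = 1.661

FS = 1.66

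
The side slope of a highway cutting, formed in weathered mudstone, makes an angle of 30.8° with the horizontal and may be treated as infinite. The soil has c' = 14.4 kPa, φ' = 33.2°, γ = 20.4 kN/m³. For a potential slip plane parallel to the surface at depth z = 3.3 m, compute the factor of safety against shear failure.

For an infinite slope with a slip plane parallel to the surface (no pore pressure): FS = [c' + γz cos²β tanφ'] / [γz sinβ cosβ].
γz = 20.4·3.3 = 67.32 kN/m²
Numerator = 14.4 + 67.32·cos²30.8°·tan33.2° = 14.4 + 67.32·0.7378·0.6544 = 46.903 kPa
Denominator = 67.32·sin30.8°·cos30.8° = 67.32·0.5120·0.8590 = 29.609 kPa
FS = 46.903 / 29.609 = 1.584

FS = 1.58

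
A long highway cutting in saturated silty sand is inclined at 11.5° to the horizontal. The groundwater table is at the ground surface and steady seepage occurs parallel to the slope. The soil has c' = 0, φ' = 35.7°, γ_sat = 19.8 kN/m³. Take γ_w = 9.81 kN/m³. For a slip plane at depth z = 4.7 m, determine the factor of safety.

FS = 1.78

With seepage parallel to the slope and the water table at the surface, the effective normal stress on the slip plane uses the buoyant unit weight γ' = γ_sat − γ_w while the driving shear stress uses γ_sat:
FS = [c' + γ' z cos²β tanφ'] / [γ_sat z sinβ cosβ]
(For c' = 0 this reduces to FS = (γ'/γ_sat)·tanφ'/tanβ.)
γ' = 19.8 − 9.81 = 9.99 kN/m³
Numerator = 0.0 + 9.99·4.7·cos²11.5°·tan35.7° = 0.0 + 9.99·4.7·0.9603·0.7186 = 32.398 kPa
Denominator = 19.8·4.7·sin11.5°·cos11.5° = 19.8·4.7·0.1994·0.9799 = 18.181 kPa
FS = 32.398 / 18.181 = 1.782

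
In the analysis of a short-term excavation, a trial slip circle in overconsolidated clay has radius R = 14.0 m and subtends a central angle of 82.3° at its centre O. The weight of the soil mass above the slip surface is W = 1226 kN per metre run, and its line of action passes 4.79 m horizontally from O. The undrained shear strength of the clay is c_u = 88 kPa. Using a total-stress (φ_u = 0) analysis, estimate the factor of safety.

Taking moments about the centre O, the resisting moment is provided by the undrained shear strength acting along the arc:
Arc length L_a = R·θ = 14.0·(82.3°·π/180) = 14.0·1.4364 = 20.11 m
M_R = c_u·L_a·R = 88·20.11·14.0 = 24775.1 kN·m/m
M_D = W·d = 1226·4.79 = 5872.5 kN·m/m
FS = M_R / M_D = 24775.1 / 5872.5 = 4.219

FS = 4.22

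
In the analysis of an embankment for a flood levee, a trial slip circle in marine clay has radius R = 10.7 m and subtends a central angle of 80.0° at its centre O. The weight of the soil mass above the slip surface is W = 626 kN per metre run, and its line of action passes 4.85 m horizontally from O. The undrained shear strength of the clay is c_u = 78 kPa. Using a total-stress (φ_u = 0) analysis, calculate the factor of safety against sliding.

Taking moments about the centre O, the resisting moment is provided by the undrained shear strength acting along the arc:
Arc length L_a = R·θ = 10.7·(80.0°·π/180) = 10.7·1.3963 = 14.94 m
M_R = c_u·L_a·R = 78·14.94·10.7 = 12468.9 kN·m/m
M_D = W·d = 626·4.85 = 3036.1 kN·m/m
FS = M_R / M_D = 12468.9 / 3036.1 = 4.107

FS = 4.11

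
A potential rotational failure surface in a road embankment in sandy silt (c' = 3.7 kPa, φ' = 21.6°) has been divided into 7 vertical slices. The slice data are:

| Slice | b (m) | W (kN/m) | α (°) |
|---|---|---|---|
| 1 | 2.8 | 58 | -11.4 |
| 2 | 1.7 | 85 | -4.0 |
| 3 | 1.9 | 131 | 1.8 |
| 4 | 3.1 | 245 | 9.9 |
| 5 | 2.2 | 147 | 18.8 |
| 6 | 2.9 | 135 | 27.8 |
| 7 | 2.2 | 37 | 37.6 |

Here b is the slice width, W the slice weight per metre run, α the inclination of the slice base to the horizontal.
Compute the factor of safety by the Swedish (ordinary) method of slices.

FS = 2.37

Ordinary method of slices: FS = Σ[c'·Δl_i + (W_i cosα_i)·tanφ'] / Σ W_i sinα_i, with Δl_i = b_i / cosα_i.
Slice 1: Δl = 2.8/cos(-11.4°) = 2.856 m; N'_1 = 58·cos(-11.4°) = 56.9; c'Δl = 10.57; W sinα = -11.5
Slice 2: Δl = 1.7/cos(-4.0°) = 1.704 m; N'_2 = 85·cos(-4.0°) = 84.8; c'Δl = 6.31; W sinα = -5.9
Slice 3: Δl = 1.9/cos1.8° = 1.901 m; N'_3 = 131·cos1.8° = 130.9; c'Δl = 7.03; W sinα = 4.1
Slice 4: Δl = 3.1/cos9.9° = 3.147 m; N'_4 = 245·cos9.9° = 241.4; c'Δl = 11.64; W sinα = 42.1
Slice 5: Δl = 2.2/cos18.8° = 2.324 m; N'_5 = 147·cos18.8° = 139.2; c'Δl = 8.60; W sinα = 47.4
Slice 6: Δl = 2.9/cos27.8° = 3.278 m; N'_6 = 135·cos27.8° = 119.4; c'Δl = 12.13; W sinα = 63.0
Slice 7: Δl = 2.2/cos37.6° = 2.777 m; N'_7 = 37·cos37.6° = 29.3; c'Δl = 10.27; W sinα = 22.6
Σc'Δl = 66.6 kN/m; ΣN' = 801.8 kN/m; ΣW sinα = 161.8 kN/m
Resisting = 66.6 + 801.8·tan21.6° = 66.6 + 317.5 = 384.0 kN/m
FS = 384.0 / 161.8 = 2.374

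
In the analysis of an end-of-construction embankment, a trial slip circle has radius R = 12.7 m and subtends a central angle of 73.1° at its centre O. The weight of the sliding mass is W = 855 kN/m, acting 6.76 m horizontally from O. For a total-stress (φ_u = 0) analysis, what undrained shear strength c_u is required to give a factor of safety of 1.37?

c_u = 38.5 kPa

FS = c_u·L_a·R / (W·d), so c_u = FS·W·d / (L_a·R).
Arc length L_a = R·θ = 12.7·(73.1°·π/180) = 12.7·1.2758 = 16.20 m
c_u = 1.37·855·6.76 / (16.20·12.7) = 7918.3 / 205.78 = 38.48 kPa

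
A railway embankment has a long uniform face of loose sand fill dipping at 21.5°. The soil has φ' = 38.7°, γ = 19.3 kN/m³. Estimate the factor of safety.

For a dry cohesionless infinite slope the factor of safety is FS = tanφ' / tanβ.
FS = tan38.7° / tan21.5° = 0.8012 / 0.3939 = 2.034

FS = 2.03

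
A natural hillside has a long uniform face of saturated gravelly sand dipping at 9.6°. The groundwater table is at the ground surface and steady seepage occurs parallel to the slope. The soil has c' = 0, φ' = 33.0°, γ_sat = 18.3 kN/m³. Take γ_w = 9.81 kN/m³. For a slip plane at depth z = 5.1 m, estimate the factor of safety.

With seepage parallel to the slope and the water table at the surface, the effective normal stress on the slip plane uses the buoyant unit weight γ' = γ_sat − γ_w while the driving shear stress uses γ_sat:
FS = [c' + γ' z cos²β tanφ'] / [γ_sat z sinβ cosβ]
(For c' = 0 this reduces to FS = (γ'/γ_sat)·tanφ'/tanβ.)
γ' = 18.3 − 9.81 = 8.49 kN/m³
Numerator = 0.0 + 8.49·5.1·cos²9.6°·tan33.0° = 0.0 + 8.49·5.1·0.9722·0.6494 = 27.337 kPa
Denominator = 18.3·5.1·sin9.6°·cos9.6° = 18.3·5.1·0.1668·0.9860 = 15.347 kPa
FS = 27.337 / 15.347 = 1.781

FS = 1.78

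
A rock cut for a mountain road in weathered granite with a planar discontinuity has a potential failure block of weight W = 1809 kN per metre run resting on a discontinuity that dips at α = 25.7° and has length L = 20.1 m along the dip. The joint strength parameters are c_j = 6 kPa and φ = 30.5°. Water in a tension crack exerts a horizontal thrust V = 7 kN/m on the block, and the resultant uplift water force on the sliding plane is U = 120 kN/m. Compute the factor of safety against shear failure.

Resolving the block weight along and normal to the plane and applying the Mohr–Coulomb strength on the joint:
N' = W cosα − U − V sinα = 1809·cos25.7° − 120 − 7·sin25.7° = 1507.0 kN/m
Driving force T = W sinα + V cosα = 1809·sin25.7° + 7·cos25.7° = 790.8 kN/m
Resisting force R = c_j·L + N'·tanφ = 6·20.1 + 1507.0·tan30.5° = 120.6 + 887.7 = 1008.3 kN/m
FS = R / T = 1008.3 / 790.8 = 1.275

FS = 1.28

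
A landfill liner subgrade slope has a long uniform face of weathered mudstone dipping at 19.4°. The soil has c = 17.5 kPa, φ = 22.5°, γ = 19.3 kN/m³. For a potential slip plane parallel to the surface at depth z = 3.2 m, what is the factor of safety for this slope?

FS = 2.08

For an infinite slope with a slip plane parallel to the surface (no pore pressure): FS = [c + γz cos²β tanφ] / [γz sinβ cosβ].
γz = 19.3·3.2 = 61.76 kN/m²
Numerator = 17.5 + 61.76·cos²19.4°·tan22.5° = 17.5 + 61.76·0.8897·0.4142 = 40.259 kPa
Denominator = 61.76·sin19.4°·cos19.4° = 61.76·0.3322·0.9432 = 19.350 kPa
FS = 40.259 / 19.350 = 2.081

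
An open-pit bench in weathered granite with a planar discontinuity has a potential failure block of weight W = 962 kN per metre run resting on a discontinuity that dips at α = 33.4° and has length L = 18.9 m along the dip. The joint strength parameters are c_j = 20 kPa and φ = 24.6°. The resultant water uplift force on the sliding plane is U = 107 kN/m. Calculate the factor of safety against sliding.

FS = 1.32

Resolving the block weight along and normal to the plane and applying the Mohr–Coulomb strength on the joint:
N' = W cosα − U = 962·cos33.4° − 107 = 696.1 kN/m
Driving force T = W sinα = 962·sin33.4° = 529.6 kN/m
Resisting force R = c_j·L + N'·tanφ = 20·18.9 + 696.1·tan24.6° = 378.0 + 318.7 = 696.7 kN/m
FS = R / T = 696.7 / 529.6 = 1.316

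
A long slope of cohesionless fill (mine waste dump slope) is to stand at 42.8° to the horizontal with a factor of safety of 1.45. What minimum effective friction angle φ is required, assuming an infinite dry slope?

φ = 53.3°

FS = tanφ/tanβ ⇒ tanφ = FS · tanβ = 1.45 · tan42.8° = 1.3427
φ = arctan(1.3427) = 53.32°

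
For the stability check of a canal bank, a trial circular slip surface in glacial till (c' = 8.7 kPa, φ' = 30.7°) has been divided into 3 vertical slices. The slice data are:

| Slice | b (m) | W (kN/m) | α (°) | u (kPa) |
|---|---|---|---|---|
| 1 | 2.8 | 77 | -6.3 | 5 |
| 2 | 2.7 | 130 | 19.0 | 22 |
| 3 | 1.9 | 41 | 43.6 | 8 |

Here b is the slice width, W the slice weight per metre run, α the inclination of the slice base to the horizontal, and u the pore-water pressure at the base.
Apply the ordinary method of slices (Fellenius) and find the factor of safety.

FS = 2.42

Ordinary method of slices: FS = Σ[c'·Δl_i + (W_i cosα_i − u_i·Δl_i)·tanφ'] / Σ W_i sinα_i, with Δl_i = b_i / cosα_i.
Slice 1: Δl = 2.8/cos(-6.3°) = 2.817 m; N'_1 = 77·cos(-6.3°) − 5·2.817 = 62.4; c'Δl = 24.51; W sinα = -8.4
Slice 2: Δl = 2.7/cos19.0° = 2.856 m; N'_2 = 130·cos19.0° − 22·2.856 = 60.1; c'Δl = 24.84; W sinα = 42.3
Slice 3: Δl = 1.9/cos43.6° = 2.624 m; N'_3 = 41·cos43.6° − 8·2.624 = 8.7; c'Δl = 22.83; W sinα = 28.3
Σc'Δl = 72.2 kN/m; ΣN' = 131.2 kN/m; ΣW sinα = 62.1 kN/m
Resisting = 72.2 + 131.2·tan30.7° = 72.2 + 77.9 = 150.1 kN/m
FS = 150.1 / 62.1 = 2.415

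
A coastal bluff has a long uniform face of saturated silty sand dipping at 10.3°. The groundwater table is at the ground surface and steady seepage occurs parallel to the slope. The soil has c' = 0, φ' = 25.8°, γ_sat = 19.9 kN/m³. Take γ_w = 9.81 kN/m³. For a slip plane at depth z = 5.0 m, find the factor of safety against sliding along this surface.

With seepage parallel to the slope and the water table at the surface, the effective normal stress on the slip plane uses the buoyant unit weight γ' = γ_sat − γ_w while the driving shear stress uses γ_sat:
FS = [c' + γ' z cos²β tanφ'] / [γ_sat z sinβ cosβ]
(For c' = 0 this reduces to FS = (γ'/γ_sat)·tanφ'/tanβ.)
γ' = 19.9 − 9.81 = 10.09 kN/m³
Numerator = 0.0 + 10.09·5.0·cos²10.3°·tan25.8° = 0.0 + 10.09·5.0·0.9680·0.4834 = 23.609 kPa
Denominator = 19.9·5.0·sin10.3°·cos10.3° = 19.9·5.0·0.1788·0.9839 = 17.504 kPa
FS = 23.609 / 17.504 = 1.349

FS = 1.35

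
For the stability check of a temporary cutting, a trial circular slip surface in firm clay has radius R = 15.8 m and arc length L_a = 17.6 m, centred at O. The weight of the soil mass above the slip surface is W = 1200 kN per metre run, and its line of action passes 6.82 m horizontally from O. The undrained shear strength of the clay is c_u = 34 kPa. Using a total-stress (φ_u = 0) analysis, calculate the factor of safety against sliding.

Taking moments about the centre O, the resisting moment is provided by the undrained shear strength acting along the arc:
M_R = c_u·L_a·R = 34·17.60·15.8 = 9454.7 kN·m/m
M_D = W·d = 1200·6.82 = 8184.0 kN·m/m
FS = M_R / M_D = 9454.7 / 8184.0 = 1.155

FS = 1.16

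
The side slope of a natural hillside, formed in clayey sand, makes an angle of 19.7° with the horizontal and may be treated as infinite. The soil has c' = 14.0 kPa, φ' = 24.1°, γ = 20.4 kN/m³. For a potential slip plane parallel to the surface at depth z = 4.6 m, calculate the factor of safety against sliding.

FS = 1.72

For an infinite slope with a slip plane parallel to the surface (no pore pressure): FS = [c' + γz cos²β tanφ'] / [γz sinβ cosβ].
γz = 20.4·4.6 = 93.84 kN/m²
Numerator = 14.0 + 93.84·cos²19.7°·tan24.1° = 14.0 + 93.84·0.8864·0.4473 = 51.207 kPa
Denominator = 93.84·sin19.7°·cos19.7° = 93.84·0.3371·0.9415 = 29.782 kPa
FS = 51.207 / 29.782 = 1.719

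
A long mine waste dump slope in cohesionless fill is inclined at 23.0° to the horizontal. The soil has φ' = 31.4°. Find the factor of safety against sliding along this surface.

FS = 1.44

For a dry cohesionless infinite slope the factor of safety is FS = tanφ' / tanβ.
FS = tan31.4° / tan23.0° = 0.6104 / 0.4245 = 1.438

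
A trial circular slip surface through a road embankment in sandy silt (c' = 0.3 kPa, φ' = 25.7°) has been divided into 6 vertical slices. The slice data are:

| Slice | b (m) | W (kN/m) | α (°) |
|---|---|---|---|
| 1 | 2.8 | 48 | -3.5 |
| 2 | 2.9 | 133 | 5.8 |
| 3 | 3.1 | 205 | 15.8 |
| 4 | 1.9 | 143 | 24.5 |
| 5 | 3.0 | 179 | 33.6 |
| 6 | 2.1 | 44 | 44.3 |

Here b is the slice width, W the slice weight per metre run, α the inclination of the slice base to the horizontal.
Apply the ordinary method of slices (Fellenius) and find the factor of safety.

Ordinary method of slices: FS = Σ[c'·Δl_i + (W_i cosα_i)·tanφ'] / Σ W_i sinα_i, with Δl_i = b_i / cosα_i.
Slice 1: Δl = 2.8/cos(-3.5°) = 2.805 m; N'_1 = 48·cos(-3.5°) = 47.9; c'Δl = 0.84; W sinα = -2.9
Slice 2: Δl = 2.9/cos5.8° = 2.915 m; N'_2 = 133·cos5.8° = 132.3; c'Δl = 0.87; W sinα = 13.4
Slice 3: Δl = 3.1/cos15.8° = 3.222 m; N'_3 = 205·cos15.8° = 197.3; c'Δl = 0.97; W sinα = 55.8
Slice 4: Δl = 1.9/cos24.5° = 2.088 m; N'_4 = 143·cos24.5° = 130.1; c'Δl = 0.63; W sinα = 59.3
Slice 5: Δl = 3.0/cos33.6° = 3.602 m; N'_5 = 179·cos33.6° = 149.1; c'Δl = 1.08; W sinα = 99.1
Slice 6: Δl = 2.1/cos44.3° = 2.934 m; N'_6 = 44·cos44.3° = 31.5; c'Δl = 0.88; W sinα = 30.7
Σc'Δl = 5.3 kN/m; ΣN' = 688.2 kN/m; ΣW sinα = 255.4 kN/m
Resisting = 5.3 + 688.2·tan25.7° = 5.3 + 331.2 = 336.5 kN/m
FS = 336.5 / 255.4 = 1.317

FS = 1.32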